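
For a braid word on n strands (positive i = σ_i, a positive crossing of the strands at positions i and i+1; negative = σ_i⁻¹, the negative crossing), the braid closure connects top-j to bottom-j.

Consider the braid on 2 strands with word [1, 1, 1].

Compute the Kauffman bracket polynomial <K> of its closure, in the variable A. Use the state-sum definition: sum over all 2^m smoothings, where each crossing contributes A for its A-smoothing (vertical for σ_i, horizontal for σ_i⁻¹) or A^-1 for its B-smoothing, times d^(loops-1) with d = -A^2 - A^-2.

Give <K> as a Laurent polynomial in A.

-A^5 - A^-3 + A^-7

Derivation:
Braid: s1 s1 s1 on 2 strands, 3 crossings.
Writhe w = (#positive) - (#negative) = 3 - 0 = 3.
State-sum expansion of <K>. There are 2^3 = 8 states.
For each crossing: s=0 is the vertical smoothing, s=1 horizontal. Crossing k contributes A^(sign_k * (1 - 2*s_k)); loop factor d = -A^2 - A^-2.
  state 000: A-exp=+3, loops=2, term = A^3 * d^1
  state 001: A-exp=+1, loops=1, term = A^1 * d^0
  state 010: A-exp=+1, loops=1, term = A^1 * d^0
  state 011: A-exp=-1, loops=2, term = A^-1 * d^1
  state 100: A-exp=+1, loops=1, term = A^1 * d^0
  state 101: A-exp=-1, loops=2, term = A^-1 * d^1
  state 110: A-exp=-1, loops=2, term = A^-1 * d^1
  state 111: A-exp=-3, loops=3, term = A^-3 * d^2
Collect the terms by A-exponent (count of states per loop number):
Powers of d = -A^2 - A^-2: d^2 = A^4 + 2 + A^-4.
  A^3 * (d) = -A^5 - A
  A^1 * (3) = 3*A
  A^-1 * (3*d) = -3*A - 3*A^-3
  A^-3 * (d^2) = A + 2*A^-3 + A^-7
Summing the groups: <K> = -A^5 - A^-3 + A^-7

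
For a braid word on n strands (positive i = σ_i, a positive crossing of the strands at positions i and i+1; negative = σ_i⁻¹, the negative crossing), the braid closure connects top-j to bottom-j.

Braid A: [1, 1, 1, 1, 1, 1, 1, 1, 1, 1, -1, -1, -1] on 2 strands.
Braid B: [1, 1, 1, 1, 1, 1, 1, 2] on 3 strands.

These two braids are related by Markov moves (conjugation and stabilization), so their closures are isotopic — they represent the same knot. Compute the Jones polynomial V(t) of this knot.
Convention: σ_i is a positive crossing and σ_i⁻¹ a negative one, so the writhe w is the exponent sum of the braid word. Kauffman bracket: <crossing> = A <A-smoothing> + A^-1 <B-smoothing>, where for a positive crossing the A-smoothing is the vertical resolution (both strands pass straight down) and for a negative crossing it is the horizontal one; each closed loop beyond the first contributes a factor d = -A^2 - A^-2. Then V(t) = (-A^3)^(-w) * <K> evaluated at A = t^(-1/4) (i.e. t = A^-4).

-t^10 + t^9 - t^8 + t^7 - t^6 + t^5 + t^3

Derivation:
Markov-equivalent braids have isotopic closures, hence identical knot invariants. Strip the Markov moves from each word to reach a common short braid β, then compute V(t) once on β.
Braid A: s1 s1 s1 s1 s1 s1 s1 s1 s1 s1 s1^-1 s1^-1 s1^-1 on 2 strands reduces by inverse Markov moves (closure unchanged at each step):
  Deconjugate: the word is γ·β·γ⁻¹ with γ = s1 s1 (prefix) and γ⁻¹ = s1^-1 s1^-1 (suffix); strip both.
  Deconjugate: the word is γ·β·γ⁻¹ with γ = s1 (prefix) and γ⁻¹ = s1^-1 (suffix); strip both.
Reduced to β = s1 s1 s1 s1 s1 s1 s1 on 2 strands, 7 crossings.
Braid B: s1 s1 s1 s1 s1 s1 s1 s2 on 3 strands reduces by inverse Markov moves (closure unchanged at each step):
  Destabilize: the word has the form β·s2 where s2 occurs only as the final letter (β ∈ B_2); drop it and the last strand → 2 strands.
Reduced to β = s1 s1 s1 s1 s1 s1 s1 on 2 strands, 7 crossings.
Both give the same β = s1 s1 s1 s1 s1 s1 s1 on 2 strands, so one state sum suffices:
Braid: s1 s1 s1 s1 s1 s1 s1 on 2 strands, 7 crossings.
Writhe w = (#positive) - (#negative) = 7 - 0 = 7.
Enumerate smoothing states for the bracket polynomial. There are 2^7 = 128 states.
Each crossing splits two ways (0=vertical, 1=horizontal). The state's weight is A^(#A-smoothings - #B-smoothings) * d^(loops - 1).
Tabulate the states by total A-exponent and number of loops L (A-exp: L × count):
  A^7: L=2 ×1
  A^5: L=1 ×7
  A^3: L=2 ×21
  A^1: L=3 ×35
  A^-1: L=4 ×35
  A^-3: L=5 ×21
  A^-5: L=6 ×7
  A^-7: L=7 ×1
Each group contributes A^e * Σ count * d^(L-1):
Powers of d = -A^2 - A^-2: d^2 = A^4 + 2 + A^-4; d^3 = -A^6 - 3*A^2 - 3*A^-2 - A^-6; d^4 = A^8 + 4*A^4 + 6 + 4*A^-4 + A^-8; d^5 = -A^10 - 5*A^6 - 10*A^2 - 10*A^-2 - 5*A^-6 - A^-10; d^6 = A^12 + 6*A^8 + 15*A^4 + 20 + 15*A^-4 + 6*A^-8 + A^-12.
  A^7 * (d) = -A^9 - A^5
  A^5 * (7) = 7*A^5
  A^3 * (21*d) = -21*A^5 - 21*A
  A^1 * (35*d^2) = 35*A^5 + 70*A + 35*A^-3
  A^-1 * (35*d^3) = -35*A^5 - 105*A - 105*A^-3 - 35*A^-7
  A^-3 * (21*d^4) = 21*A^5 + 84*A + 126*A^-3 + 84*A^-7 + 21*A^-11
  A^-5 * (7*d^5) = -7*A^5 - 35*A - 70*A^-3 - 70*A^-7 - 35*A^-11 - 7*A^-15
  A^-7 * (d^6) = A^5 + 6*A + 15*A^-3 + 20*A^-7 + 15*A^-11 + 6*A^-15 + A^-19
Summing the groups: <K> = -A^9 - A + A^-3 - A^-7 + A^-11 - A^-15 + A^-19
Normalise by the writhe: (-A^3)^(-w) = (-A^3)^(-7) = -A^-21, so f(A) = -A^-21 * <K> = A^-12 + A^-20 - A^-24 + A^-28 - A^-32 + A^-36 - A^-40.
Substitute A = t^(-1/4), i.e. A^e → t^(-e/4): V(t) = -t^10 + t^9 - t^8 + t^7 - t^6 + t^5 + t^3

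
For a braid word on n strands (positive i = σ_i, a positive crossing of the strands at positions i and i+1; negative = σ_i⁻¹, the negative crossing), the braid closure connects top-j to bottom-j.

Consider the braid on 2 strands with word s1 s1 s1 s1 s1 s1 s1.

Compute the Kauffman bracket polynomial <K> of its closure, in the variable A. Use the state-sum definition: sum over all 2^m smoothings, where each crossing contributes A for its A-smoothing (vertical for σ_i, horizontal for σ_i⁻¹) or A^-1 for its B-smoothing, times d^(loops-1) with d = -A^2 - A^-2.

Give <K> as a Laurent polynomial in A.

-A^9 - A + A^-3 - A^-7 + A^-11 - A^-15 + A^-19

Derivation:
Braid: s1 s1 s1 s1 s1 s1 s1 on 2 strands, 7 crossings.
Writhe w = (#positive) - (#negative) = 7 - 0 = 7.
State-sum expansion of <K>. There are 2^7 = 128 states.
Each crossing splits two ways (0=vertical, 1=horizontal). The state's weight is A^(#A-smoothings - #B-smoothings) * d^(loops - 1).
Tabulate the states by total A-exponent and number of loops L (A-exp: L × count):
  A^7: L=2 ×1
  A^5: L=1 ×7
  A^3: L=2 ×21
  A^1: L=3 ×35
  A^-1: L=4 ×35
  A^-3: L=5 ×21
  A^-5: L=6 ×7
  A^-7: L=7 ×1
Each group contributes A^e * Σ count * d^(L-1):
Powers of d = -A^2 - A^-2: d^2 = A^4 + 2 + A^-4; d^3 = -A^6 - 3*A^2 - 3*A^-2 - A^-6; d^4 = A^8 + 4*A^4 + 6 + 4*A^-4 + A^-8; d^5 = -A^10 - 5*A^6 - 10*A^2 - 10*A^-2 - 5*A^-6 - A^-10; d^6 = A^12 + 6*A^8 + 15*A^4 + 20 + 15*A^-4 + 6*A^-8 + A^-12.
  A^7 * (d) = -A^9 - A^5
  A^5 * (7) = 7*A^5
  A^3 * (21*d) = -21*A^5 - 21*A
  A^1 * (35*d^2) = 35*A^5 + 70*A + 35*A^-3
  A^-1 * (35*d^3) = -35*A^5 - 105*A - 105*A^-3 - 35*A^-7
  A^-3 * (21*d^4) = 21*A^5 + 84*A + 126*A^-3 + 84*A^-7 + 21*A^-11
  A^-5 * (7*d^5) = -7*A^5 - 35*A - 70*A^-3 - 70*A^-7 - 35*A^-11 - 7*A^-15
  A^-7 * (d^6) = A^5 + 6*A + 15*A^-3 + 20*A^-7 + 15*A^-11 + 6*A^-15 + A^-19
Summing the groups: <K> = -A^9 - A + A^-3 - A^-7 + A^-11 - A^-15 + A^-19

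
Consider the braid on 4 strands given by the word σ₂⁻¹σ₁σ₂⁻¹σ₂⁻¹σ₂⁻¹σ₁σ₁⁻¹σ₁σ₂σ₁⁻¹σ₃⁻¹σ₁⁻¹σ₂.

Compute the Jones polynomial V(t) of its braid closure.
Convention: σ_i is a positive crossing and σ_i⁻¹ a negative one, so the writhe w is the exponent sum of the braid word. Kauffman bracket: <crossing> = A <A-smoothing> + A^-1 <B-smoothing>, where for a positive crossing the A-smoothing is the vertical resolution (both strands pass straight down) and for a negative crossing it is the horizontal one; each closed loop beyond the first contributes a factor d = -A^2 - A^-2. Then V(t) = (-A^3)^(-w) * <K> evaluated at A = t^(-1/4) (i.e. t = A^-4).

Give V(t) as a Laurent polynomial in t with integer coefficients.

The presented braid s2^-1 s1 s2^-1 s2^-1 s2^-1 s1 s1^-1 s1 s2 s1^-1 s3^-1 s1^-1 s2 on 4 strands reduces by inverse Markov moves (closure unchanged at each step):
  Deconjugate: the word is γ·β·γ⁻¹ with γ = s2^-1 s1 (prefix) and γ⁻¹ = s1^-1 s2 (suffix); strip both.
  Destabilize: the word has the form β·s3^-1 where s3^-1 occurs only as the final letter (β ∈ B_3); drop it and the last strand → 3 strands.
Reduced to β = s2^-1 s2^-1 s2^-1 s1 s1^-1 s1 s2 s1^-1 on 3 strands, 8 crossings.
Compute on β:
First cancel adjacent σ_i σ_i⁻¹ pairs (Reidemeister II — same braid, same closure): s2^-1 s2^-1 s2^-1 s1 s1^-1 s1 s2 s1^-1 → s2^-1 s2^-1 s2^-1 s1 s2 s1^-1.
Braid: s2^-1 s2^-1 s2^-1 s1 s2 s1^-1 on 3 strands, 6 crossings.
Writhe w = (#positive) - (#negative) = 2 - 4 = -2.
Enumerate smoothing states for the bracket polynomial. There are 2^6 = 64 states.
For each crossing: s=0 is the vertical smoothing, s=1 horizontal. Crossing k contributes A^(sign_k * (1 - 2*s_k)); loop factor d = -A^2 - A^-2.
Tabulate the states by total A-exponent and number of loops L (A-exp: L × count):
  A^6: L=3 ×1
  A^4: L=2 ×3, L=4 ×3
  A^2: L=1 ×3, L=3 ×11, L=5 ×1
  A^0: L=2 ×16, L=4 ×4
  A^-2: L=1 ×7, L=3 ×8
  A^-4: L=2 ×6
  A^-6: L=1 ×1
Each group contributes A^e * Σ count * d^(L-1):
Powers of d = -A^2 - A^-2: d^2 = A^4 + 2 + A^-4; d^3 = -A^6 - 3*A^2 - 3*A^-2 - A^-6; d^4 = A^8 + 4*A^4 + 6 + 4*A^-4 + A^-8.
  A^6 * (d^2) = A^10 + 2*A^6 + A^2
  A^4 * (3*d + 3*d^3) = -3*A^10 - 12*A^6 - 12*A^2 - 3*A^-2
  A^2 * (3 + 11*d^2 + d^4) = A^10 + 15*A^6 + 31*A^2 + 15*A^-2 + A^-6
  A^0 * (16*d + 4*d^3) = -4*A^6 - 28*A^2 - 28*A^-2 - 4*A^-6
  A^-2 * (7 + 8*d^2) = 8*A^2 + 23*A^-2 + 8*A^-6
  A^-4 * (6*d) = -6*A^-2 - 6*A^-6
  A^-6 * (1) = A^-6
Summing the groups: <K> = -A^10 + A^6 + A^-2
Normalise by the writhe: (-A^3)^(-w) = (-A^3)^(2) = A^6, so f(A) = A^6 * <K> = -A^16 + A^12 + A^4.
Substitute A = t^(-1/4), i.e. A^e → t^(-e/4): V(t) = t^-1 + t^-3 - t^-4

Answer: t^-1 + t^-3 - t^-4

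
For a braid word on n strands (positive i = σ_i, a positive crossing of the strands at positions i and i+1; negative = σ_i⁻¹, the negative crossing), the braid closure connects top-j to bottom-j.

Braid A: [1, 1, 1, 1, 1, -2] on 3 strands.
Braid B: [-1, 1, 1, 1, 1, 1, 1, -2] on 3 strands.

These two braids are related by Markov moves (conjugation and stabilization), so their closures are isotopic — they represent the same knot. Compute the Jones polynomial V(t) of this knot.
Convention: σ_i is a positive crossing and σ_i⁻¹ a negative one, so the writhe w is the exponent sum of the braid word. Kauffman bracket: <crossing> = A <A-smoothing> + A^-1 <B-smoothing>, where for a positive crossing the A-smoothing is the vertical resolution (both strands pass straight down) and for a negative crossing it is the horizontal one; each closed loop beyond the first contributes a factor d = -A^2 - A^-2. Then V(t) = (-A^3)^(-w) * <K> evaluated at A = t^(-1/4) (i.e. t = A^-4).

Markov-equivalent braids have isotopic closures, hence identical knot invariants. Strip the Markov moves from each word to reach a common short braid β, then compute V(t) once on β.
Braid A: s1 s1 s1 s1 s1 s2^-1 on 3 strands reduces by inverse Markov moves (closure unchanged at each step):
  Destabilize: the word has the form β·s2^-1 where s2^-1 occurs only as the final letter (β ∈ B_2); drop it and the last strand → 2 strands.
Reduced to β = s1 s1 s1 s1 s1 on 2 strands, 5 crossings.
Braid B: s1^-1 s1 s1 s1 s1 s1 s1 s2^-1 on 3 strands reduces by inverse Markov moves (closure unchanged at each step):
  Destabilize: the word has the form β·s2^-1 where s2^-1 occurs only as the final letter (β ∈ B_2); drop it and the last strand → 2 strands.
  Deconjugate: the word is γ·β·γ⁻¹ with γ = s1^-1 (prefix) and γ⁻¹ = s1 (suffix); strip both.
Reduced to β = s1 s1 s1 s1 s1 on 2 strands, 5 crossings.
Both give the same β = s1 s1 s1 s1 s1 on 2 strands, so one state sum suffices:
Braid: s1 s1 s1 s1 s1 on 2 strands, 5 crossings.
Writhe w = (#positive) - (#negative) = 5 - 0 = 5.
Computing the Kauffman bracket via state sum. There are 2^5 = 32 states.
For each crossing: s=0 is the vertical smoothing, s=1 horizontal. Crossing k contributes A^(sign_k * (1 - 2*s_k)); loop factor d = -A^2 - A^-2.
  state 00000: A-exp=+5, loops=2, term = A^5 * d^1
  state 00001: A-exp=+3, loops=1, term = A^3 * d^0
  state 00010: A-exp=+3, loops=1, term = A^3 * d^0
  state 00011: A-exp=+1, loops=2, term = A^1 * d^1
  state 00100: A-exp=+3, loops=1, term = A^3 * d^0
  state 00101: A-exp=+1, loops=2, term = A^1 * d^1
  state 00110: A-exp=+1, loops=2, term = A^1 * d^1
  state 00111: A-exp=-1, loops=3, term = A^-1 * d^2
  state 01000: A-exp=+3, loops=1, term = A^3 * d^0
  state 01001: A-exp=+1, loops=2, term = A^1 * d^1
  state 01010: A-exp=+1, loops=2, term = A^1 * d^1
  state 01011: A-exp=-1, loops=3, term = A^-1 * d^2
  state 01100: A-exp=+1, loops=2, term = A^1 * d^1
  state 01101: A-exp=-1, loops=3, term = A^-1 * d^2
  state 01110: A-exp=-1, loops=3, term = A^-1 * d^2
  state 01111: A-exp=-3, loops=4, term = A^-3 * d^3
  state 10000: A-exp=+3, loops=1, term = A^3 * d^0
  state 10001: A-exp=+1, loops=2, term = A^1 * d^1
  state 10010: A-exp=+1, loops=2, term = A^1 * d^1
  state 10011: A-exp=-1, loops=3, term = A^-1 * d^2
  state 10100: A-exp=+1, loops=2, term = A^1 * d^1
  state 10101: A-exp=-1, loops=3, term = A^-1 * d^2
  state 10110: A-exp=-1, loops=3, term = A^-1 * d^2
  state 10111: A-exp=-3, loops=4, term = A^-3 * d^3
  state 11000: A-exp=+1, loops=2, term = A^1 * d^1
  state 11001: A-exp=-1, loops=3, term = A^-1 * d^2
  state 11010: A-exp=-1, loops=3, term = A^-1 * d^2
  state 11011: A-exp=-3, loops=4, term = A^-3 * d^3
  state 11100: A-exp=-1, loops=3, term = A^-1 * d^2
  state 11101: A-exp=-3, loops=4, term = A^-3 * d^3
  state 11110: A-exp=-3, loops=4, term = A^-3 * d^3
  state 11111: A-exp=-5, loops=5, term = A^-5 * d^4
Collect the terms by A-exponent (count of states per loop number):
Powers of d = -A^2 - A^-2: d^2 = A^4 + 2 + A^-4; d^3 = -A^6 - 3*A^2 - 3*A^-2 - A^-6; d^4 = A^8 + 4*A^4 + 6 + 4*A^-4 + A^-8.
  A^5 * (d) = -A^7 - A^3
  A^3 * (5) = 5*A^3
  A^1 * (10*d) = -10*A^3 - 10*A^-1
  A^-1 * (10*d^2) = 10*A^3 + 20*A^-1 + 10*A^-5
  A^-3 * (5*d^3) = -5*A^3 - 15*A^-1 - 15*A^-5 - 5*A^-9
  A^-5 * (d^4) = A^3 + 4*A^-1 + 6*A^-5 + 4*A^-9 + A^-13
Summing the groups: <K> = -A^7 - A^-1 + A^-5 - A^-9 + A^-13
Normalise by the writhe: (-A^3)^(-w) = (-A^3)^(-5) = -A^-15, so f(A) = -A^-15 * <K> = A^-8 + A^-16 - A^-20 + A^-24 - A^-28.
Substitute A = t^(-1/4), i.e. A^e → t^(-e/4): V(t) = -t^7 + t^6 - t^5 + t^4 + t^2

Answer: -t^7 + t^6 - t^5 + t^4 + t^2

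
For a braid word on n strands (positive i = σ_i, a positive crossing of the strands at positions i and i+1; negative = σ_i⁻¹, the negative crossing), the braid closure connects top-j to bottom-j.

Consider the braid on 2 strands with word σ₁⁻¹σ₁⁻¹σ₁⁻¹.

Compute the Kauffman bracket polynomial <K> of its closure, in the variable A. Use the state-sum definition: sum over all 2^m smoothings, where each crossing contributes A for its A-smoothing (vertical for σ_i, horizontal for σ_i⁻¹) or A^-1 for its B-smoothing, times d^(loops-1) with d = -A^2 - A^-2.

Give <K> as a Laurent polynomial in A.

Braid: s1^-1 s1^-1 s1^-1 on 2 strands, 3 crossings.
Writhe w = (#positive) - (#negative) = 0 - 3 = -3.
State-sum expansion of <K>. There are 2^3 = 8 states.
Smooth each crossing (0=||, 1=⌣⌢); contribution A^(Σ sign_k(1-2s_k)) * d^(L-1).
  state 000: A-exp=-3, loops=2, term = A^-3 * d^1
  state 001: A-exp=-1, loops=1, term = A^-1 * d^0
  state 010: A-exp=-1, loops=1, term = A^-1 * d^0
  state 011: A-exp=+1, loops=2, term = A^1 * d^1
  state 100: A-exp=-1, loops=1, term = A^-1 * d^0
  state 101: A-exp=+1, loops=2, term = A^1 * d^1
  state 110: A-exp=+1, loops=2, term = A^1 * d^1
  state 111: A-exp=+3, loops=3, term = A^3 * d^2
Collect the terms by A-exponent (count of states per loop number):
Powers of d = -A^2 - A^-2: d^2 = A^4 + 2 + A^-4.
  A^3 * (d^2) = A^7 + 2*A^3 + A^-1
  A^1 * (3*d) = -3*A^3 - 3*A^-1
  A^-1 * (3) = 3*A^-1
  A^-3 * (d) = -A^-1 - A^-5
Summing the groups: <K> = A^7 - A^3 - A^-5

Answer: A^7 - A^3 - A^-5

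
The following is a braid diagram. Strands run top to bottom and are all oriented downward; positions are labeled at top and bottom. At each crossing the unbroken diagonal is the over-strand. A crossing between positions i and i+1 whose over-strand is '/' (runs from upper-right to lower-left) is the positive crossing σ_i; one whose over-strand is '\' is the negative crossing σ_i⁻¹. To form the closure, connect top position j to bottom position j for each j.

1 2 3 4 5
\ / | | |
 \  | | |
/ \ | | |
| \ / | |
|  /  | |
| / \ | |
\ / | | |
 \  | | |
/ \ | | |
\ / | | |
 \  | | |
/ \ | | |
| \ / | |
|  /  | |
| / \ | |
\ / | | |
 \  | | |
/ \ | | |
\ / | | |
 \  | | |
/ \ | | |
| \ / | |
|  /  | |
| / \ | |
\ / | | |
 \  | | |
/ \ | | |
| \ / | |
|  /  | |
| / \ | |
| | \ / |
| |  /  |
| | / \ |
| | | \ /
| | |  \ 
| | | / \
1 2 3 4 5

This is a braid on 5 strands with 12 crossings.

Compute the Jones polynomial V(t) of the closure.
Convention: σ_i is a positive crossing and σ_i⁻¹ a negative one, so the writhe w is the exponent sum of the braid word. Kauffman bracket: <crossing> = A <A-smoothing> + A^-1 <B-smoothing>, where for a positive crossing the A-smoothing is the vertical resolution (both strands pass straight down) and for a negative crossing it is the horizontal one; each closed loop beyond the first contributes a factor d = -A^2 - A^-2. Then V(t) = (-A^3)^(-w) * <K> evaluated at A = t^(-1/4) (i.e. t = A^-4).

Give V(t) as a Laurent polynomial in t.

Reading the diagram top to bottom ('/'-over between positions i,i+1 = s_i, '\'-over = s_i^-1): braid word = s1^-1 s2 s1^-1 s1^-1 s2 s1^-1 s1^-1 s2 s1^-1 s2 s3 s4^-1.
The presented braid s1^-1 s2 s1^-1 s1^-1 s2 s1^-1 s1^-1 s2 s1^-1 s2 s3 s4^-1 on 5 strands reduces by inverse Markov moves (closure unchanged at each step):
  Destabilize: the word has the form β·s4^-1 where s4^-1 occurs only as the final letter (β ∈ B_4); drop it and the last strand → 4 strands.
  Destabilize: the word has the form β·s3 where s3 occurs only as the final letter (β ∈ B_3); drop it and the last strand → 3 strands.
Reduced to β = s1^-1 s2 s1^-1 s1^-1 s2 s1^-1 s1^-1 s2 s1^-1 s2 on 3 strands, 10 crossings.
Compute on β:
Braid: s1^-1 s2 s1^-1 s1^-1 s2 s1^-1 s1^-1 s2 s1^-1 s2 on 3 strands, 10 crossings.
Writhe w = (#positive) - (#negative) = 4 - 6 = -2.
Enumerate smoothing states for the bracket polynomial. There are 2^10 = 1024 states.
Each crossing splits two ways (0=vertical, 1=horizontal). The state's weight is A^(#A-smoothings - #B-smoothings) * d^(loops - 1).
Tabulate the states by total A-exponent and number of loops L (A-exp: L × count):
  A^10: L=7 ×1
  A^8: L=6 ×10
  A^6: L=5 ×45
  A^4: L=4 ×118, L=6 ×2
  A^2: L=3 ×193, L=5 ×17
  A^0: L=2 ×192, L=4 ×59, L=6 ×1
  A^-2: L=1 ×95, L=3 ×108, L=5 ×7
  A^-4: L=2 ×95, L=4 ×25
  A^-6: L=3 ×43, L=5 ×2
  A^-8: L=4 ×10
  A^-10: L=5 ×1
Each group contributes A^e * Σ count * d^(L-1):
Powers of d = -A^2 - A^-2: d^2 = A^4 + 2 + A^-4; d^3 = -A^6 - 3*A^2 - 3*A^-2 - A^-6; d^4 = A^8 + 4*A^4 + 6 + 4*A^-4 + A^-8; d^5 = -A^10 - 5*A^6 - 10*A^2 - 10*A^-2 - 5*A^-6 - A^-10; d^6 = A^12 + 6*A^8 + 15*A^4 + 20 + 15*A^-4 + 6*A^-8 + A^-12.
  A^10 * (d^6) = A^22 + 6*A^18 + 15*A^14 + 20*A^10 + 15*A^6 + 6*A^2 + A^-2
  A^8 * (10*d^5) = -10*A^18 - 50*A^14 - 100*A^10 - 100*A^6 - 50*A^2 - 10*A^-2
  A^6 * (45*d^4) = 45*A^14 + 180*A^10 + 270*A^6 + 180*A^2 + 45*A^-2
  A^4 * (118*d^3 + 2*d^5) = -2*A^14 - 128*A^10 - 374*A^6 - 374*A^2 - 128*A^-2 - 2*A^-6
  A^2 * (193*d^2 + 17*d^4) = 17*A^10 + 261*A^6 + 488*A^2 + 261*A^-2 + 17*A^-6
  A^0 * (192*d + 59*d^3 + d^5) = -A^10 - 64*A^6 - 379*A^2 - 379*A^-2 - 64*A^-6 - A^-10
  A^-2 * (95 + 108*d^2 + 7*d^4) = 7*A^6 + 136*A^2 + 353*A^-2 + 136*A^-6 + 7*A^-10
  A^-4 * (95*d + 25*d^3) = -25*A^2 - 170*A^-2 - 170*A^-6 - 25*A^-10
  A^-6 * (43*d^2 + 2*d^4) = 2*A^2 + 51*A^-2 + 98*A^-6 + 51*A^-10 + 2*A^-14
  A^-8 * (10*d^3) = -10*A^-2 - 30*A^-6 - 30*A^-10 - 10*A^-14
  A^-10 * (d^4) = A^-2 + 4*A^-6 + 6*A^-10 + 4*A^-14 + A^-18
Summing the groups: <K> = A^22 - 4*A^18 + 8*A^14 - 12*A^10 + 15*A^6 - 16*A^2 + 15*A^-2 - 11*A^-6 + 8*A^-10 - 4*A^-14 + A^-18
Normalise by the writhe: (-A^3)^(-w) = (-A^3)^(2) = A^6, so f(A) = A^6 * <K> = A^28 - 4*A^24 + 8*A^20 - 12*A^16 + 15*A^12 - 16*A^8 + 15*A^4 - 11 + 8*A^-4 - 4*A^-8 + A^-12.
Substitute A = t^(-1/4), i.e. A^e → t^(-e/4): V(t) = t^3 - 4*t^2 + 8*t - 11 + 15*t^-1 - 16*t^-2 + 15*t^-3 - 12*t^-4 + 8*t^-5 - 4*t^-6 + t^-7

Answer: t^3 - 4*t^2 + 8*t - 11 + 15*t^-1 - 16*t^-2 + 15*t^-3 - 12*t^-4 + 8*t^-5 - 4*t^-6 + t^-7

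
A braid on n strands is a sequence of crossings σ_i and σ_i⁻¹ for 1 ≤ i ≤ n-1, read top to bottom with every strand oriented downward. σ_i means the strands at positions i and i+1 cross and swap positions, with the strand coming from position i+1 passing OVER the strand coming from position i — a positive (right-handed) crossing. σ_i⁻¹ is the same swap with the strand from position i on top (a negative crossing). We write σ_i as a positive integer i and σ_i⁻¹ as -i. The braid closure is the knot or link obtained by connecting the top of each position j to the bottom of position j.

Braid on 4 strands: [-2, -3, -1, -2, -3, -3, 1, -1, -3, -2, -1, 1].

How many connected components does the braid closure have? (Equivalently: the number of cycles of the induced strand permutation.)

2

Derivation:
Track the strand permutation on 4 strands, starting from identity.
  step 1: s2^-1 swaps positions 2,3 -> [1 3 2 4]
  step 2: s3^-1 swaps positions 3,4 -> [1 3 4 2]
  step 3: s1^-1 swaps positions 1,2 -> [3 1 4 2]
  step 4: s2^-1 swaps positions 2,3 -> [3 4 1 2]
  step 5: s3^-1 swaps positions 3,4 -> [3 4 2 1]
  step 6: s3^-1 swaps positions 3,4 -> [3 4 1 2]
  step 7: s1 swaps positions 1,2 -> [4 3 1 2]
  step 8: s1^-1 swaps positions 1,2 -> [3 4 1 2]
  step 9: s3^-1 swaps positions 3,4 -> [3 4 2 1]
  step 10: s2^-1 swaps positions 2,3 -> [3 2 4 1]
  step 11: s1^-1 swaps positions 1,2 -> [2 3 4 1]
  step 12: s1 swaps positions 1,2 -> [3 2 4 1]
Final permutation (position -> original strand): [3 2 4 1]
Closure components = cycle count of this permutation = 2.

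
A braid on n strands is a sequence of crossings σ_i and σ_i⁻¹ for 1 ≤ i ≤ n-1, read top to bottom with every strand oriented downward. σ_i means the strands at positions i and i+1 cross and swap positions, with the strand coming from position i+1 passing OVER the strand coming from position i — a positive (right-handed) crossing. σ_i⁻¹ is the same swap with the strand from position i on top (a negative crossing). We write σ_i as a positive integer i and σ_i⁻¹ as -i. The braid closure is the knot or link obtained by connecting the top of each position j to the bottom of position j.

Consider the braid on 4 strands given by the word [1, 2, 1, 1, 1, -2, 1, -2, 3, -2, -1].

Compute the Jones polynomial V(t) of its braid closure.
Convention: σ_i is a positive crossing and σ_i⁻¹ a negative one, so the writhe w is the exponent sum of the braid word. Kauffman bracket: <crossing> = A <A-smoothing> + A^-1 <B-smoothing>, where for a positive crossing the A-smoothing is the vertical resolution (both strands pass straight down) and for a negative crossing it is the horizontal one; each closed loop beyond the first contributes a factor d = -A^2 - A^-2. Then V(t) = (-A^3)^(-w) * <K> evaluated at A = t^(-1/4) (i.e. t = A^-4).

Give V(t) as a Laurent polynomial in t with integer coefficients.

t^5 - 2*t^4 + 2*t^3 - 2*t^2 + 2*t - 1 + t^-1

Derivation:
The presented braid s1 s2 s1 s1 s1 s2^-1 s1 s2^-1 s3 s2^-1 s1^-1 on 4 strands reduces by inverse Markov moves (closure unchanged at each step):
  Deconjugate: the word is γ·β·γ⁻¹ with γ = s1 s2 (prefix) and γ⁻¹ = s2^-1 s1^-1 (suffix); strip both.
  Destabilize: the word has the form β·s3 where s3 occurs only as the final letter (β ∈ B_3); drop it and the last strand → 3 strands.
Reduced to β = s1 s1 s1 s2^-1 s1 s2^-1 on 3 strands, 6 crossings.
Compute on β:
Braid: s1 s1 s1 s2^-1 s1 s2^-1 on 3 strands, 6 crossings.
Writhe w = (#positive) - (#negative) = 4 - 2 = 2.
State-sum expansion of <K>. There are 2^6 = 64 states.
Each crossing splits two ways (0=vertical, 1=horizontal). The state's weight is A^(#A-smoothings - #B-smoothings) * d^(loops - 1).
Tabulate the states by total A-exponent and number of loops L (A-exp: L × count):
  A^6: L=3 ×1
  A^4: L=2 ×6
  A^2: L=1 ×11, L=3 ×4
  A^0: L=2 ×19, L=4 ×1
  A^-2: L=3 ×15
  A^-4: L=4 ×6
  A^-6: L=5 ×1
Each group contributes A^e * Σ count * d^(L-1):
Powers of d = -A^2 - A^-2: d^2 = A^4 + 2 + A^-4; d^3 = -A^6 - 3*A^2 - 3*A^-2 - A^-6; d^4 = A^8 + 4*A^4 + 6 + 4*A^-4 + A^-8.
  A^6 * (d^2) = A^10 + 2*A^6 + A^2
  A^4 * (6*d) = -6*A^6 - 6*A^2
  A^2 * (11 + 4*d^2) = 4*A^6 + 19*A^2 + 4*A^-2
  A^0 * (19*d + d^3) = -A^6 - 22*A^2 - 22*A^-2 - A^-6
  A^-2 * (15*d^2) = 15*A^2 + 30*A^-2 + 15*A^-6
  A^-4 * (6*d^3) = -6*A^2 - 18*A^-2 - 18*A^-6 - 6*A^-10
  A^-6 * (d^4) = A^2 + 4*A^-2 + 6*A^-6 + 4*A^-10 + A^-14
Summing the groups: <K> = A^10 - A^6 + 2*A^2 - 2*A^-2 + 2*A^-6 - 2*A^-10 + A^-14
Normalise by the writhe: (-A^3)^(-w) = (-A^3)^(-2) = A^-6, so f(A) = A^-6 * <K> = A^4 - 1 + 2*A^-4 - 2*A^-8 + 2*A^-12 - 2*A^-16 + A^-20.
Substitute A = t^(-1/4), i.e. A^e → t^(-e/4): V(t) = t^5 - 2*t^4 + 2*t^3 - 2*t^2 + 2*t - 1 + t^-1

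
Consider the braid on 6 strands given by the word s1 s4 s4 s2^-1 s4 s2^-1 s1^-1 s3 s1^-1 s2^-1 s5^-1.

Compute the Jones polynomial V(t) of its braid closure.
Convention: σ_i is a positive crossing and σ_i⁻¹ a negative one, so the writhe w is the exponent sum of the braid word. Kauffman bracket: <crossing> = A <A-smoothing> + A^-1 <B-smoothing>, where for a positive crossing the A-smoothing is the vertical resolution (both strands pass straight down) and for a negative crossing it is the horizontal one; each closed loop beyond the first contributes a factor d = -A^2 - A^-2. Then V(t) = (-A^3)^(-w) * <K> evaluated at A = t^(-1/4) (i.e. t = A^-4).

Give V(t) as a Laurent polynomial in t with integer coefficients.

The presented braid s1 s4 s4 s2^-1 s4 s2^-1 s1^-1 s3 s1^-1 s2^-1 s5^-1 on 6 strands reduces by inverse Markov moves (closure unchanged at each step):
  Destabilize: the word has the form β·s5^-1 where s5^-1 occurs only as the final letter (β ∈ B_5); drop it and the last strand → 5 strands.
Reduced to β = s1 s4 s4 s2^-1 s4 s2^-1 s1^-1 s3 s1^-1 s2^-1 on 5 strands, 10 crossings.
Compute on β:
Braid: s1 s4 s4 s2^-1 s4 s2^-1 s1^-1 s3 s1^-1 s2^-1 on 5 strands, 10 crossings.
Writhe w = (#positive) - (#negative) = 5 - 5 = 0.
Computing the Kauffman bracket via state sum. There are 2^10 = 1024 states.
For each crossing: s=0 is the vertical smoothing, s=1 horizontal. Crossing k contributes A^(sign_k * (1 - 2*s_k)); loop factor d = -A^2 - A^-2.
Tabulate the states by total A-exponent and number of loops L (A-exp: L × count):
  A^10: L=6 ×1
  A^8: L=5 ×10
  A^6: L=4 ×40, L=6 ×5
  A^4: L=3 ×80, L=5 ×39, L=7 ×1
  A^2: L=2 ×79, L=4 ×117, L=6 ×14
  A^0: L=1 ×30, L=3 ×158, L=5 ×62, L=7 ×2
  A^-2: L=2 ×84, L=4 ×111, L=6 ×15
  A^-4: L=1 ×9, L=3 ×74, L=5 ×36, L=7 ×1
  A^-6: L=2 ×12, L=4 ×29, L=6 ×4
  A^-8: L=3 ×6, L=5 ×4
  A^-10: L=4 ×1
Each group contributes A^e * Σ count * d^(L-1):
Powers of d = -A^2 - A^-2: d^2 = A^4 + 2 + A^-4; d^3 = -A^6 - 3*A^2 - 3*A^-2 - A^-6; d^4 = A^8 + 4*A^4 + 6 + 4*A^-4 + A^-8; d^5 = -A^10 - 5*A^6 - 10*A^2 - 10*A^-2 - 5*A^-6 - A^-10; d^6 = A^12 + 6*A^8 + 15*A^4 + 20 + 15*A^-4 + 6*A^-8 + A^-12.
  A^10 * (d^5) = -A^20 - 5*A^16 - 10*A^12 - 10*A^8 - 5*A^4 - 1
  A^8 * (10*d^4) = 10*A^16 + 40*A^12 + 60*A^8 + 40*A^4 + 10
  A^6 * (40*d^3 + 5*d^5) = -5*A^16 - 65*A^12 - 170*A^8 - 170*A^4 - 65 - 5*A^-4
  A^4 * (80*d^2 + 39*d^4 + d^6) = A^16 + 45*A^12 + 251*A^8 + 414*A^4 + 251 + 45*A^-4 + A^-8
  A^2 * (79*d + 117*d^3 + 14*d^5) = -14*A^12 - 187*A^8 - 570*A^4 - 570 - 187*A^-4 - 14*A^-8
  A^0 * (30 + 158*d^2 + 62*d^4 + 2*d^6) = 2*A^12 + 74*A^8 + 436*A^4 + 758 + 436*A^-4 + 74*A^-8 + 2*A^-12
  A^-2 * (84*d + 111*d^3 + 15*d^5) = -15*A^8 - 186*A^4 - 567 - 567*A^-4 - 186*A^-8 - 15*A^-12
  A^-4 * (9 + 74*d^2 + 36*d^4 + d^6) = A^8 + 42*A^4 + 233 + 393*A^-4 + 233*A^-8 + 42*A^-12 + A^-16
  A^-6 * (12*d + 29*d^3 + 4*d^5) = -4*A^4 - 49 - 139*A^-4 - 139*A^-8 - 49*A^-12 - 4*A^-16
  A^-8 * (6*d^2 + 4*d^4) = 4 + 22*A^-4 + 36*A^-8 + 22*A^-12 + 4*A^-16
  A^-10 * (d^3) = -A^-4 - 3*A^-8 - 3*A^-12 - A^-16
Summing the groups: <K> = -A^20 + A^16 - 2*A^12 + 4*A^8 - 3*A^4 + 4 - 3*A^-4 + 2*A^-8 - A^-12
Normalise by the writhe: (-A^3)^(-w) = (-A^3)^(0) = 1, so f(A) = 1 * <K> = -A^20 + A^16 - 2*A^12 + 4*A^8 - 3*A^4 + 4 - 3*A^-4 + 2*A^-8 - A^-12.
Substitute A = t^(-1/4), i.e. A^e → t^(-e/4): V(t) = -t^3 + 2*t^2 - 3*t + 4 - 3*t^-1 + 4*t^-2 - 2*t^-3 + t^-4 - t^-5

Answer: -t^3 + 2*t^2 - 3*t + 4 - 3*t^-1 + 4*t^-2 - 2*t^-3 + t^-4 - t^-5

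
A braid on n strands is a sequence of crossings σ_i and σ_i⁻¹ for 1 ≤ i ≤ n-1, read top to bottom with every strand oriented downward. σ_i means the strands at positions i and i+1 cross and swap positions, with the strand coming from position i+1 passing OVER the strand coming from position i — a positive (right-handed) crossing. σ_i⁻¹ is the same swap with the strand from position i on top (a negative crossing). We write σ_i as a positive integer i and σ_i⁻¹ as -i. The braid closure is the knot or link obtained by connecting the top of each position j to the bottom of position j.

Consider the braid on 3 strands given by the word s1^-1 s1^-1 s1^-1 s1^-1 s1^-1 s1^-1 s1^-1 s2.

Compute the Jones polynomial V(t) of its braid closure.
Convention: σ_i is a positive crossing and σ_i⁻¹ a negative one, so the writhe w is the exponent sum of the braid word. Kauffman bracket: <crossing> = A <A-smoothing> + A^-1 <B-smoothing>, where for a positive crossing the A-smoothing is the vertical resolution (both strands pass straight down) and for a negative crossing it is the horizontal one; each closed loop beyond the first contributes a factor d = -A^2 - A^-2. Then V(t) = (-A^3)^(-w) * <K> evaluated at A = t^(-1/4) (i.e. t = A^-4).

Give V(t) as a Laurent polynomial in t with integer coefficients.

The presented braid s1^-1 s1^-1 s1^-1 s1^-1 s1^-1 s1^-1 s1^-1 s2 on 3 strands reduces by inverse Markov moves (closure unchanged at each step):
  Destabilize: the word has the form β·s2 where s2 occurs only as the final letter (β ∈ B_2); drop it and the last strand → 2 strands.
Reduced to β = s1^-1 s1^-1 s1^-1 s1^-1 s1^-1 s1^-1 s1^-1 on 2 strands, 7 crossings.
Compute on β:
Braid: s1^-1 s1^-1 s1^-1 s1^-1 s1^-1 s1^-1 s1^-1 on 2 strands, 7 crossings.
Writhe w = (#positive) - (#negative) = 0 - 7 = -7.
Computing the Kauffman bracket via state sum. There are 2^7 = 128 states.
Smooth each crossing (0=||, 1=⌣⌢); contribution A^(Σ sign_k(1-2s_k)) * d^(L-1).
Tabulate the states by total A-exponent and number of loops L (A-exp: L × count):
  A^7: L=7 ×1
  A^5: L=6 ×7
  A^3: L=5 ×21
  A^1: L=4 ×35
  A^-1: L=3 ×35
  A^-3: L=2 ×21
  A^-5: L=1 ×7
  A^-7: L=2 ×1
Each group contributes A^e * Σ count * d^(L-1):
Powers of d = -A^2 - A^-2: d^2 = A^4 + 2 + A^-4; d^3 = -A^6 - 3*A^2 - 3*A^-2 - A^-6; d^4 = A^8 + 4*A^4 + 6 + 4*A^-4 + A^-8; d^5 = -A^10 - 5*A^6 - 10*A^2 - 10*A^-2 - 5*A^-6 - A^-10; d^6 = A^12 + 6*A^8 + 15*A^4 + 20 + 15*A^-4 + 6*A^-8 + A^-12.
  A^7 * (d^6) = A^19 + 6*A^15 + 15*A^11 + 20*A^7 + 15*A^3 + 6*A^-1 + A^-5
  A^5 * (7*d^5) = -7*A^15 - 35*A^11 - 70*A^7 - 70*A^3 - 35*A^-1 - 7*A^-5
  A^3 * (21*d^4) = 21*A^11 + 84*A^7 + 126*A^3 + 84*A^-1 + 21*A^-5
  A^1 * (35*d^3) = -35*A^7 - 105*A^3 - 105*A^-1 - 35*A^-5
  A^-1 * (35*d^2) = 35*A^3 + 70*A^-1 + 35*A^-5
  A^-3 * (21*d) = -21*A^-1 - 21*A^-5
  A^-5 * (7) = 7*A^-5
  A^-7 * (d) = -A^-5 - A^-9
Summing the groups: <K> = A^19 - A^15 + A^11 - A^7 + A^3 - A^-1 - A^-9
Normalise by the writhe: (-A^3)^(-w) = (-A^3)^(7) = -A^21, so f(A) = -A^21 * <K> = -A^40 + A^36 - A^32 + A^28 - A^24 + A^20 + A^12.
Substitute A = t^(-1/4), i.e. A^e → t^(-e/4): V(t) = t^-3 + t^-5 - t^-6 + t^-7 - t^-8 + t^-9 - t^-10

Answer: t^-3 + t^-5 - t^-6 + t^-7 - t^-8 + t^-9 - t^-10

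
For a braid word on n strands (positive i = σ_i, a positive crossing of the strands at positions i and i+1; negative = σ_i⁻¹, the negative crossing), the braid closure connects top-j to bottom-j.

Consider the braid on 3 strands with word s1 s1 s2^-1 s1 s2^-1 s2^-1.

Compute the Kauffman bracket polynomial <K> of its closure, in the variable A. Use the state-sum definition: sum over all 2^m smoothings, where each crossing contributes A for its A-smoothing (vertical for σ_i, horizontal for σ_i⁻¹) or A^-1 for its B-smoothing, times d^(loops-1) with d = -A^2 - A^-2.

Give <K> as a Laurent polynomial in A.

-A^12 + 2*A^8 - 2*A^4 + 3 - 2*A^-4 + 2*A^-8 - A^-12

Derivation:
Braid: s1 s1 s2^-1 s1 s2^-1 s2^-1 on 3 strands, 6 crossings.
Writhe w = (#positive) - (#negative) = 3 - 3 = 0.
State-sum expansion of <K>. There are 2^6 = 64 states.
For each crossing: s=0 is the vertical smoothing, s=1 horizontal. Crossing k contributes A^(sign_k * (1 - 2*s_k)); loop factor d = -A^2 - A^-2.
Tabulate the states by total A-exponent and number of loops L (A-exp: L × count):
  A^6: L=4 ×1
  A^4: L=3 ×6
  A^2: L=2 ×14, L=4 ×1
  A^0: L=1 ×13, L=3 ×7
  A^-2: L=2 ×14, L=4 ×1
  A^-4: L=3 ×6
  A^-6: L=4 ×1
Each group contributes A^e * Σ count * d^(L-1):
Powers of d = -A^2 - A^-2: d^2 = A^4 + 2 + A^-4; d^3 = -A^6 - 3*A^2 - 3*A^-2 - A^-6.
  A^6 * (d^3) = -A^12 - 3*A^8 - 3*A^4 - 1
  A^4 * (6*d^2) = 6*A^8 + 12*A^4 + 6
  A^2 * (14*d + d^3) = -A^8 - 17*A^4 - 17 - A^-4
  A^0 * (13 + 7*d^2) = 7*A^4 + 27 + 7*A^-4
  A^-2 * (14*d + d^3) = -A^4 - 17 - 17*A^-4 - A^-8
  A^-4 * (6*d^2) = 6 + 12*A^-4 + 6*A^-8
  A^-6 * (d^3) = -1 - 3*A^-4 - 3*A^-8 - A^-12
Summing the groups: <K> = -A^12 + 2*A^8 - 2*A^4 + 3 - 2*A^-4 + 2*A^-8 - A^-12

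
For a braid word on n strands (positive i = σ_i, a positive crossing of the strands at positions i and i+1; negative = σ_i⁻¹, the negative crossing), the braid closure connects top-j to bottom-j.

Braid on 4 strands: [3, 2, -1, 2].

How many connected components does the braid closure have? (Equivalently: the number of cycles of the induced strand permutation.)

Track the strand permutation on 4 strands, starting from identity.
  step 1: s3 swaps positions 3,4 -> [1 2 4 3]
  step 2: s2 swaps positions 2,3 -> [1 4 2 3]
  step 3: s1^-1 swaps positions 1,2 -> [4 1 2 3]
  step 4: s2 swaps positions 2,3 -> [4 2 1 3]
Final permutation (position -> original strand): [4 2 1 3]
Closure components = cycle count of this permutation = 2.

Answer: 2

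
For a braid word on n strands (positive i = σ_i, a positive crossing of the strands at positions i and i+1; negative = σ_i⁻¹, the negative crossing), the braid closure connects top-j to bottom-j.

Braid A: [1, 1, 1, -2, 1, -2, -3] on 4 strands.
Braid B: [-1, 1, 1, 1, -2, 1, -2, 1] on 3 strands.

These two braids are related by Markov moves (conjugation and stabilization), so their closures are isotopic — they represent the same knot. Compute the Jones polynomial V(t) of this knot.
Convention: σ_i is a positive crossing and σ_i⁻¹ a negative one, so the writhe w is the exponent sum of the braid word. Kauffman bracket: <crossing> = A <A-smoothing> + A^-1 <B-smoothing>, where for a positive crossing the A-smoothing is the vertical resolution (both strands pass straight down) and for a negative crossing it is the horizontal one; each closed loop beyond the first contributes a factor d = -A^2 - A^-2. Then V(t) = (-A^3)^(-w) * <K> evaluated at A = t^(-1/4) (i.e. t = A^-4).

Markov-equivalent braids have isotopic closures, hence identical knot invariants. Strip the Markov moves from each word to reach a common short braid β, then compute V(t) once on β.
Braid A: s1 s1 s1 s2^-1 s1 s2^-1 s3^-1 on 4 strands reduces by inverse Markov moves (closure unchanged at each step):
  Destabilize: the word has the form β·s3^-1 where s3^-1 occurs only as the final letter (β ∈ B_3); drop it and the last strand → 3 strands.
Reduced to β = s1 s1 s1 s2^-1 s1 s2^-1 on 3 strands, 6 crossings.
Braid B: s1^-1 s1 s1 s1 s2^-1 s1 s2^-1 s1 on 3 strands reduces by inverse Markov moves (closure unchanged at each step):
  Deconjugate: the word is γ·β·γ⁻¹ with γ = s1^-1 (prefix) and γ⁻¹ = s1 (suffix); strip both.
Reduced to β = s1 s1 s1 s2^-1 s1 s2^-1 on 3 strands, 6 crossings.
Both give the same β = s1 s1 s1 s2^-1 s1 s2^-1 on 3 strands, so one state sum suffices:
Braid: s1 s1 s1 s2^-1 s1 s2^-1 on 3 strands, 6 crossings.
Writhe w = (#positive) - (#negative) = 4 - 2 = 2.
State-sum expansion of <K>. There are 2^6 = 64 states.
For each crossing: s=0 is the vertical smoothing, s=1 horizontal. Crossing k contributes A^(sign_k * (1 - 2*s_k)); loop factor d = -A^2 - A^-2.
Tabulate the states by total A-exponent and number of loops L (A-exp: L × count):
  A^6: L=3 ×1
  A^4: L=2 ×6
  A^2: L=1 ×11, L=3 ×4
  A^0: L=2 ×19, L=4 ×1
  A^-2: L=3 ×15
  A^-4: L=4 ×6
  A^-6: L=5 ×1
Each group contributes A^e * Σ count * d^(L-1):
Powers of d = -A^2 - A^-2: d^2 = A^4 + 2 + A^-4; d^3 = -A^6 - 3*A^2 - 3*A^-2 - A^-6; d^4 = A^8 + 4*A^4 + 6 + 4*A^-4 + A^-8.
  A^6 * (d^2) = A^10 + 2*A^6 + A^2
  A^4 * (6*d) = -6*A^6 - 6*A^2
  A^2 * (11 + 4*d^2) = 4*A^6 + 19*A^2 + 4*A^-2
  A^0 * (19*d + d^3) = -A^6 - 22*A^2 - 22*A^-2 - A^-6
  A^-2 * (15*d^2) = 15*A^2 + 30*A^-2 + 15*A^-6
  A^-4 * (6*d^3) = -6*A^2 - 18*A^-2 - 18*A^-6 - 6*A^-10
  A^-6 * (d^4) = A^2 + 4*A^-2 + 6*A^-6 + 4*A^-10 + A^-14
Summing the groups: <K> = A^10 - A^6 + 2*A^2 - 2*A^-2 + 2*A^-6 - 2*A^-10 + A^-14
Normalise by the writhe: (-A^3)^(-w) = (-A^3)^(-2) = A^-6, so f(A) = A^-6 * <K> = A^4 - 1 + 2*A^-4 - 2*A^-8 + 2*A^-12 - 2*A^-16 + A^-20.
Substitute A = t^(-1/4), i.e. A^e → t^(-e/4): V(t) = t^5 - 2*t^4 + 2*t^3 - 2*t^2 + 2*t - 1 + t^-1

Answer: t^5 - 2*t^4 + 2*t^3 - 2*t^2 + 2*t - 1 + t^-1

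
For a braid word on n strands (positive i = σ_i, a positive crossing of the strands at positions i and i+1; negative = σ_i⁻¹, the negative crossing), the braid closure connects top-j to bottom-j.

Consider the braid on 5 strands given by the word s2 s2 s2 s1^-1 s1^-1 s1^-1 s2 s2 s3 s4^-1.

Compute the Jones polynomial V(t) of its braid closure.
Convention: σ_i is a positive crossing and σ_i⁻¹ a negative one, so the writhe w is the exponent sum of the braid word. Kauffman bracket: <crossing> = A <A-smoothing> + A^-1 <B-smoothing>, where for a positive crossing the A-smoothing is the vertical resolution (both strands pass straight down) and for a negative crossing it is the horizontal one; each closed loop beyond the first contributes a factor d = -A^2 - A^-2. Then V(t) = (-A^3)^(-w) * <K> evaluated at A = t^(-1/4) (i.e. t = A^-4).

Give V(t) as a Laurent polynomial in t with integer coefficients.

-t^6 + t^5 - 2*t^4 + 3*t^3 - 2*t^2 + 3*t - 1 + t^-1 - t^-2

Derivation:
The presented braid s2 s2 s2 s1^-1 s1^-1 s1^-1 s2 s2 s3 s4^-1 on 5 strands reduces by inverse Markov moves (closure unchanged at each step):
  Destabilize: the word has the form β·s4^-1 where s4^-1 occurs only as the final letter (β ∈ B_4); drop it and the last strand → 4 strands.
  Destabilize: the word has the form β·s3 where s3 occurs only as the final letter (β ∈ B_3); drop it and the last strand → 3 strands.
Reduced to β = s2 s2 s2 s1^-1 s1^-1 s1^-1 s2 s2 on 3 strands, 8 crossings.
Compute on β:
Braid: s2 s2 s2 s1^-1 s1^-1 s1^-1 s2 s2 on 3 strands, 8 crossings.
Writhe w = (#positive) - (#negative) = 5 - 3 = 2.
Computing the Kauffman bracket via state sum. There are 2^8 = 256 states.
For each crossing: s=0 is the vertical smoothing, s=1 horizontal. Crossing k contributes A^(sign_k * (1 - 2*s_k)); loop factor d = -A^2 - A^-2.
Tabulate the states by total A-exponent and number of loops L (A-exp: L × count):
  A^8: L=4 ×1
  A^6: L=3 ×8
  A^4: L=2 ×18, L=4 ×10
  A^2: L=1 ×15, L=3 ×31, L=5 ×10
  A^0: L=2 ×35, L=4 ×30, L=6 ×5
  A^-2: L=3 ×40, L=5 ×15, L=7 ×1
  A^-4: L=4 ×25, L=6 ×3
  A^-6: L=5 ×8
  A^-8: L=6 ×1
Each group contributes A^e * Σ count * d^(L-1):
Powers of d = -A^2 - A^-2: d^2 = A^4 + 2 + A^-4; d^3 = -A^6 - 3*A^2 - 3*A^-2 - A^-6; d^4 = A^8 + 4*A^4 + 6 + 4*A^-4 + A^-8; d^5 = -A^10 - 5*A^6 - 10*A^2 - 10*A^-2 - 5*A^-6 - A^-10; d^6 = A^12 + 6*A^8 + 15*A^4 + 20 + 15*A^-4 + 6*A^-8 + A^-12.
  A^8 * (d^3) = -A^14 - 3*A^10 - 3*A^6 - A^2
  A^6 * (8*d^2) = 8*A^10 + 16*A^6 + 8*A^2
  A^4 * (18*d + 10*d^3) = -10*A^10 - 48*A^6 - 48*A^2 - 10*A^-2
  A^2 * (15 + 31*d^2 + 10*d^4) = 10*A^10 + 71*A^6 + 137*A^2 + 71*A^-2 + 10*A^-6
  A^0 * (35*d + 30*d^3 + 5*d^5) = -5*A^10 - 55*A^6 - 175*A^2 - 175*A^-2 - 55*A^-6 - 5*A^-10
  A^-2 * (40*d^2 + 15*d^4 + d^6) = A^10 + 21*A^6 + 115*A^2 + 190*A^-2 + 115*A^-6 + 21*A^-10 + A^-14
  A^-4 * (25*d^3 + 3*d^5) = -3*A^6 - 40*A^2 - 105*A^-2 - 105*A^-6 - 40*A^-10 - 3*A^-14
  A^-6 * (8*d^4) = 8*A^2 + 32*A^-2 + 48*A^-6 + 32*A^-10 + 8*A^-14
  A^-8 * (d^5) = -A^2 - 5*A^-2 - 10*A^-6 - 10*A^-10 - 5*A^-14 - A^-18
Summing the groups: <K> = -A^14 + A^10 - A^6 + 3*A^2 - 2*A^-2 + 3*A^-6 - 2*A^-10 + A^-14 - A^-18
Normalise by the writhe: (-A^3)^(-w) = (-A^3)^(-2) = A^-6, so f(A) = A^-6 * <K> = -A^8 + A^4 - 1 + 3*A^-4 - 2*A^-8 + 3*A^-12 - 2*A^-16 + A^-20 - A^-24.
Substitute A = t^(-1/4), i.e. A^e → t^(-e/4): V(t) = -t^6 + t^5 - 2*t^4 + 3*t^3 - 2*t^2 + 3*t - 1 + t^-1 - t^-2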